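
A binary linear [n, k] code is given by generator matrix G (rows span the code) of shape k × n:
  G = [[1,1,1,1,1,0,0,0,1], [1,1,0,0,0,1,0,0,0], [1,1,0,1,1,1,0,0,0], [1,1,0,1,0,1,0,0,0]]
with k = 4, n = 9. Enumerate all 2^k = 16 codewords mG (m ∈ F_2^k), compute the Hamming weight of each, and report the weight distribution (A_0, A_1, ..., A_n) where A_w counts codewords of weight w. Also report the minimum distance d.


Weight distribution: A_0 = 1, A_1 = 2, A_2 = 1, A_3 = 2, A_4 = 5, A_5 = 4, A_6 = 1. Minimum distance d = 1.

Enumerate all 2^4 = 16 messages m ∈ F_2^4.
For each, compute codeword c = mG in F_2^9, then tally its weight.
  m = 0000 → c = 000000000, weight = 0.
  m = 1000 → c = 111110001, weight = 6.
  m = 0100 → c = 110001000, weight = 3.
  m = 1100 → c = 001111001, weight = 5.
  m = 0010 → c = 110111000, weight = 5.
  m = 1010 → c = 001001001, weight = 3.
  m = 0110 → c = 000110000, weight = 2.
  m = 1110 → c = 111000001, weight = 4.
  m = 0001 → c = 110101000, weight = 4.
  m = 1001 → c = 001011001, weight = 4.
  m = 0101 → c = 000100000, weight = 1.
  m = 1101 → c = 111010001, weight = 5.
  m = 0011 → c = 000010000, weight = 1.
  m = 1011 → c = 111100001, weight = 5.
  m = 0111 → c = 110011000, weight = 4.
  m = 1111 → c = 001101001, weight = 4.
Tally weights:
  weight 0: 1 codewords.
  weight 1: 2 codewords.
  weight 2: 1 codewords.
  weight 3: 2 codewords.
  weight 4: 5 codewords.
  weight 5: 4 codewords.
  weight 6: 1 codewords.
Minimum distance d = smallest w > 0 with A_w > 0 = 1.
Sanity: Σ A_w = 16 = 2^4 = 16 ✓.


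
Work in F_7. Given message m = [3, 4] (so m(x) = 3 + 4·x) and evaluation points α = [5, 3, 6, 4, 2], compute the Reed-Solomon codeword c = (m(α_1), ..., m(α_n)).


c = [2, 1, 6, 5, 4]

Message polynomial: m(x) = 3 + 4·x (mod 7).
For each evaluation point α_i, compute m(α_i) mod 7:
  α_1 = 5: Horner steps 4 → 2, so m(5) = 2.
  α_2 = 3: Horner steps 4 → 1, so m(3) = 1.
  α_3 = 6: Horner steps 4 → 6, so m(6) = 6.
  α_4 = 4: Horner steps 4 → 5, so m(4) = 5.
  α_5 = 2: Horner steps 4 → 4, so m(2) = 4.
Codeword c = [2, 1, 6, 5, 4] ∈ F_7^5.


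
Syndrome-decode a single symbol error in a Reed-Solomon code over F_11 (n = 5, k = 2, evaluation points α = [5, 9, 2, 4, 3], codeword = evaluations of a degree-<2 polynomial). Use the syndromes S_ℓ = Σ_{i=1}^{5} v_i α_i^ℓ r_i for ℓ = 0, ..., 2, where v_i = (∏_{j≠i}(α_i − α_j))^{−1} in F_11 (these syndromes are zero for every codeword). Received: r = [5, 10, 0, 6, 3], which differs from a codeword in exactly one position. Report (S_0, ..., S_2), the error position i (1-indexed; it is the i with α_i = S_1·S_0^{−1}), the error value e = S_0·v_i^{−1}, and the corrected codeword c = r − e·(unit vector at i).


S = (2, 10, 6), error at position 1, error magnitude e = 7, c = [9, 10, 0, 6, 3].

Step 1: column multipliers v_i = (∏_{j≠i}(α_i − α_j))^{−1} mod 11.
  i = 1 (α = 5): (5−9)(5−2)(5−4)(5−3) = (−4)·3·1·2 = −24 ≡ 9, so v_1 = 9^{−1} = 5 (mod 11).
  i = 2 (α = 9): (9−5)(9−2)(9−4)(9−3) = 4·7·5·6 = 840 ≡ 4, so v_2 = 4^{−1} = 3 (mod 11).
  i = 3 (α = 2): (2−5)(2−9)(2−4)(2−3) = (−3)·(−7)·(−2)·(−1) = 42 ≡ 9, so v_3 = 9^{−1} = 5 (mod 11).
  i = 4 (α = 4): (4−5)(4−9)(4−2)(4−3) = (−1)·(−5)·2·1 = 10 ≡ 10, so v_4 = 10^{−1} = 10 (mod 11).
  i = 5 (α = 3): (3−5)(3−9)(3−2)(3−4) = (−2)·(−6)·1·(−1) = −12 ≡ 10, so v_5 = 10^{−1} = 10 (mod 11).
  v = [5, 3, 5, 10, 10].
Step 2: syndromes of r = [5, 10, 0, 6, 3] (all sums mod 11).
  S_0 = Σ v_i r_i = 5·5 + 3·10 + 5·0 + 10·6 + 10·3 = 145 ≡ 2.
  S_1 = Σ v_i α_i r_i = 5·5·5 + 3·9·10 + 5·2·0 + 10·4·6 + 10·3·3 = 725 ≡ 10.
  α_i^2 mod 11 = [3, 4, 4, 5, 9].
  S_2 = Σ v_i α_i^2 r_i = 5·3·5 + 3·4·10 + 5·4·0 + 10·5·6 + 10·9·3 = 765 ≡ 6.
  S = (2, 10, 6) ≠ 0, so r is not a codeword (an error is present).
Step 3: locate the error. For a single error e at position i, S_ℓ = v_i·e·α_i^ℓ, so α_err = S_1/S_0.
  S_0^{−1} = 2^{−1} = 6 (mod 11), so α_err = 10·6 = 60 ≡ 5 = α_1. Error position i = 1.
  Consistency check: S_2/S_1 = 6·10 = 60 ≡ 5 = α_err ✓ (single-error assumption holds).
Step 4: error magnitude e = S_0/v_1 = S_0·∏_{j≠1}(α_1 − α_j) = 2·9 = 18 ≡ 7 (mod 11).
Step 5: correct position 1: c_1 = r_1 − e = 5 − 7 ≡ 9 (mod 11). Hence c = [9, 10, 0, 6, 3].
  Check: interpolating c through the α_i gives m(x) = 5 + 3·x (degree < 2) with m(α_i) = c_i for every i, so c is indeed a codeword.


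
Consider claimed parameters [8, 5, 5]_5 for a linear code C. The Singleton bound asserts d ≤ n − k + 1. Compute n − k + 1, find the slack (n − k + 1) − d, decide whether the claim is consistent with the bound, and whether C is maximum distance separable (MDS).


Singleton RHS = n − k + 1 = 4, slack = -1, bound violated (no such code; not MDS).

Singleton bound: d ≤ n − k + 1.
Here n = 8, k = 5, so n − k + 1 = 4.
Given d = 5, check d ≤ 4: NO.
Slack = (n − k + 1) − d = -1.
The slack is negative: d = 5 exceeds n − k + 1 = 4 by 1, so the Singleton bound is violated and no linear [8, 5, 5]_5 code can exist. In particular it is not MDS (MDS requires d = n − k + 1 exactly).
Description: the claimed parameters are [8, 5, 5]_5; such a code would be impossible (violates the Singleton bound).


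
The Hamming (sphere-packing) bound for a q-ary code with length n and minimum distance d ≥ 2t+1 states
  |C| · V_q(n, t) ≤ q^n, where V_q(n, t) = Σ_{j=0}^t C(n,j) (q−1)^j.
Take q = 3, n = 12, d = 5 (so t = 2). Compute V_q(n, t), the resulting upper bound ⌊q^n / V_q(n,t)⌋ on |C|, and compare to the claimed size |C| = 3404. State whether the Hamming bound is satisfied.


V_q(n, t) = 289, q^n = 531441, Hamming bound = 1838, |C| = 3404 > bound (violated).

Step 1: Compute V_q(n, t) = Σ_{j=0}^2 C(n, j) (q−1)^j.
  j = 0: C(12,0)·(2)^0 = 1·1 = 1.
  j = 1: C(12,1)·(2)^1 = 12·2 = 24.
  j = 2: C(12,2)·(2)^2 = 66·4 = 264.
  V_q(n, t) = 1 + 24 + 264 = 289.
Step 2: q^n = 3^12 = 531441.
Step 3: Hamming bound ⌊q^n / V_q(n,t)⌋ = ⌊531441/289⌋ = 1838.
Step 4: Compare |C| = 3404 to 1838: violated.
The claimed |C| lies above the Hamming bound, so no 3-ary code of length 12 with d ≥ 5 can have 3404 codewords.


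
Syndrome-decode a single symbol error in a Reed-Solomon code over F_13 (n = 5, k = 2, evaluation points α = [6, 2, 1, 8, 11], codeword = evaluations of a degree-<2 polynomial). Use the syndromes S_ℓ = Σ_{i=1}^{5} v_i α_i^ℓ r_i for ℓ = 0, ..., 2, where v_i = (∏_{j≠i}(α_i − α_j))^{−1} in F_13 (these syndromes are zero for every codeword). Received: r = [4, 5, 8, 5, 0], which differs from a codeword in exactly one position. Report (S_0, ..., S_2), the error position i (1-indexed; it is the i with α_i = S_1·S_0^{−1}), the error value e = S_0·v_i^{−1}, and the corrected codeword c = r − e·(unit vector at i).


S = (11, 9, 5), error at position 2, error magnitude e = 3, c = [4, 2, 8, 5, 0].

Step 1: column multipliers v_i = (∏_{j≠i}(α_i − α_j))^{−1} mod 13.
  i = 1 (α = 6): (6−2)(6−1)(6−8)(6−11) = 4·5·(−2)·(−5) = 200 ≡ 5, so v_1 = 5^{−1} = 8 (mod 13).
  i = 2 (α = 2): (2−6)(2−1)(2−8)(2−11) = (−4)·1·(−6)·(−9) = −216 ≡ 5, so v_2 = 5^{−1} = 8 (mod 13).
  i = 3 (α = 1): (1−6)(1−2)(1−8)(1−11) = (−5)·(−1)·(−7)·(−10) = 350 ≡ 12, so v_3 = 12^{−1} = 12 (mod 13).
  i = 4 (α = 8): (8−6)(8−2)(8−1)(8−11) = 2·6·7·(−3) = −252 ≡ 8, so v_4 = 8^{−1} = 5 (mod 13).
  i = 5 (α = 11): (11−6)(11−2)(11−1)(11−8) = 5·9·10·3 = 1350 ≡ 11, so v_5 = 11^{−1} = 6 (mod 13).
  v = [8, 8, 12, 5, 6].
Step 2: syndromes of r = [4, 5, 8, 5, 0] (all sums mod 13).
  S_0 = Σ v_i r_i = 8·4 + 8·5 + 12·8 + 5·5 + 6·0 = 193 ≡ 11.
  S_1 = Σ v_i α_i r_i = 8·6·4 + 8·2·5 + 12·1·8 + 5·8·5 + 6·11·0 = 568 ≡ 9.
  α_i^2 mod 13 = [10, 4, 1, 12, 4].
  S_2 = Σ v_i α_i^2 r_i = 8·10·4 + 8·4·5 + 12·1·8 + 5·12·5 + 6·4·0 = 876 ≡ 5.
  S = (11, 9, 5) ≠ 0, so r is not a codeword (an error is present).
Step 3: locate the error. For a single error e at position i, S_ℓ = v_i·e·α_i^ℓ, so α_err = S_1/S_0.
  S_0^{−1} = 11^{−1} = 6 (mod 13), so α_err = 9·6 = 54 ≡ 2 = α_2. Error position i = 2.
  Consistency check: S_2/S_1 = 5·3 = 15 ≡ 2 = α_err ✓ (single-error assumption holds).
Step 4: error magnitude e = S_0/v_2 = S_0·∏_{j≠2}(α_2 − α_j) = 11·5 = 55 ≡ 3 (mod 13).
Step 5: correct position 2: c_2 = r_2 − e = 5 − 3 ≡ 2 (mod 13). Hence c = [4, 2, 8, 5, 0].
  Check: interpolating c through the α_i gives m(x) = 1 + 7·x (degree < 2) with m(α_i) = c_i for every i, so c is indeed a codeword.


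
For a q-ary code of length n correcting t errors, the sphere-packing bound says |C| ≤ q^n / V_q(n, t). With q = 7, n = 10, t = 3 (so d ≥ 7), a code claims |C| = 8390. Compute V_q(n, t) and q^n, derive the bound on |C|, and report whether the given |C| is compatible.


V_q(n, t) = 27601, q^n = 282475249, Hamming bound = 10234, |C| = 8390 ≤ bound (satisfied).

Step 1: Compute V_q(n, t) = Σ_{j=0}^3 C(n, j) (q−1)^j.
  j = 0: C(10,0)·(6)^0 = 1·1 = 1.
  j = 1: C(10,1)·(6)^1 = 10·6 = 60.
  j = 2: C(10,2)·(6)^2 = 45·36 = 1620.
  j = 3: C(10,3)·(6)^3 = 120·216 = 25920.
  V_q(n, t) = 1 + 60 + 1620 + 25920 = 27601.
Step 2: q^n = 7^10 = 282475249.
Step 3: Hamming bound ⌊q^n / V_q(n,t)⌋ = ⌊282475249/27601⌋ = 10234.
Step 4: Compare |C| = 8390 to 10234: satisfied.
The claimed |C| lies below the Hamming bound.


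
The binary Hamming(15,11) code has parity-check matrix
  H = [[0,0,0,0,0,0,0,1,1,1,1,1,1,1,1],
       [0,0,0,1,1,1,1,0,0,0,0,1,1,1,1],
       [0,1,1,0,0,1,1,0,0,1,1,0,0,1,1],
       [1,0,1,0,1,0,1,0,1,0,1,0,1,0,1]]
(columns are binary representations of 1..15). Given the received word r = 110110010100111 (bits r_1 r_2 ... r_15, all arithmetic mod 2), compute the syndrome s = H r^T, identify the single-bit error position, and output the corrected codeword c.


s = (1, 1, 0, 0)^T, error position = 12, corrected codeword c = 110110010101111

Compute s = H r^T mod 2 one row at a time:
  s_1 = 1 + 0 + 1 + 0 + 0 + 1 + 1 + 1 = 5 ≡ 1 (mod 2).
  s_2 = 1 + 1 + 0 + 0 + 0 + 1 + 1 + 1 = 5 ≡ 1 (mod 2).
  s_3 = 1 + 0 + 0 + 0 + 1 + 0 + 1 + 1 = 4 ≡ 0 (mod 2).
  s_4 = 1 + 0 + 1 + 0 + 0 + 0 + 1 + 1 = 4 ≡ 0 (mod 2).
s = (1, 1, 0, 0)^T — this equals column 12 of H (binary 1100), so error is at position 12.
Correct: flip bit 12 of r = 110110010100111 to get c = 110110010101111.


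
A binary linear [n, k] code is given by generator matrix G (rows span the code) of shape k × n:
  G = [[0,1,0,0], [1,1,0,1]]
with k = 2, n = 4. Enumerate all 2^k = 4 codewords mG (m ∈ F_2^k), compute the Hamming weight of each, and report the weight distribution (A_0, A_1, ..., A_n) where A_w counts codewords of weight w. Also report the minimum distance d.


Weight distribution: A_0 = 1, A_1 = 1, A_2 = 1, A_3 = 1. Minimum distance d = 1.

Enumerate all 2^2 = 4 messages m ∈ F_2^2.
For each, compute codeword c = mG in F_2^4, then tally its weight.
  m = 00 → c = 0000, weight = 0.
  m = 10 → c = 0100, weight = 1.
  m = 01 → c = 1101, weight = 3.
  m = 11 → c = 1001, weight = 2.
Tally weights:
  weight 0: 1 codewords.
  weight 1: 1 codewords.
  weight 2: 1 codewords.
  weight 3: 1 codewords.
Minimum distance d = smallest w > 0 with A_w > 0 = 1.
Sanity: Σ A_w = 4 = 2^2 = 4 ✓.


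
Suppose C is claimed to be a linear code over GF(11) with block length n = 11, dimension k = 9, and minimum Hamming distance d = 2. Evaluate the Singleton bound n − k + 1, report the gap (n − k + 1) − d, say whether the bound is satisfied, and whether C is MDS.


Singleton RHS = n − k + 1 = 3, slack = 1, bound satisfied, not MDS.

Singleton bound: d ≤ n − k + 1.
Here n = 11, k = 9, so n − k + 1 = 3.
Given d = 2, check d ≤ 3: YES.
Slack = (n − k + 1) − d = 1.
The code is NOT MDS (slack = 1 > 0).
Description: the claimed parameters are [11, 9, 2]_11; such a code would be non-MDS.


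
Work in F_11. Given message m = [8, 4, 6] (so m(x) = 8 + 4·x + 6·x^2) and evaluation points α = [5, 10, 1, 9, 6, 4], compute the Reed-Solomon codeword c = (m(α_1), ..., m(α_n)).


c = [2, 10, 7, 2, 6, 10]

Message polynomial: m(x) = 8 + 4·x + 6·x^2 (mod 11).
For each evaluation point α_i, compute m(α_i) mod 11:
  α_1 = 5: Horner steps 6 → 1 → 2, so m(5) = 2.
  α_2 = 10: Horner steps 6 → 9 → 10, so m(10) = 10.
  α_3 = 1: Horner steps 6 → 10 → 7, so m(1) = 7.
  α_4 = 9: Horner steps 6 → 3 → 2, so m(9) = 2.
  α_5 = 6: Horner steps 6 → 7 → 6, so m(6) = 6.
  α_6 = 4: Horner steps 6 → 6 → 10, so m(4) = 10.
Codeword c = [2, 10, 7, 2, 6, 10] ∈ F_11^6.


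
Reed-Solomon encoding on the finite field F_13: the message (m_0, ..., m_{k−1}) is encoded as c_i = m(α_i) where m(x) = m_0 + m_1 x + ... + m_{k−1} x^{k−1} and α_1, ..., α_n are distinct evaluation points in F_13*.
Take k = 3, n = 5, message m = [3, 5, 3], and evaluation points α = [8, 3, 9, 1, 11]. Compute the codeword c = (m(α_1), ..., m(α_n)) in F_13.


c = [1, 6, 5, 11, 5]

Message polynomial: m(x) = 3 + 5·x + 3·x^2 (mod 13).
For each evaluation point α_i, compute m(α_i) mod 13:
  α_1 = 8: Horner steps 3 → 3 → 1, so m(8) = 1.
  α_2 = 3: Horner steps 3 → 1 → 6, so m(3) = 6.
  α_3 = 9: Horner steps 3 → 6 → 5, so m(9) = 5.
  α_4 = 1: Horner steps 3 → 8 → 11, so m(1) = 11.
  α_5 = 11: Horner steps 3 → 12 → 5, so m(11) = 5.
Codeword c = [1, 6, 5, 11, 5] ∈ F_13^5.


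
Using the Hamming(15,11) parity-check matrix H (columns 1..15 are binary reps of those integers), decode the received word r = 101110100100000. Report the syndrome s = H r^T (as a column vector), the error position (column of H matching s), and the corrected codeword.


s = (1, 1, 1, 0)^T, error position = 14, corrected codeword c = 101110100100010

Compute s = H r^T mod 2 one row at a time:
  s_1 = 0 + 0 + 1 + 0 + 0 + 0 + 0 + 0 = 1 ≡ 1 (mod 2).
  s_2 = 1 + 1 + 0 + 1 + 0 + 0 + 0 + 0 = 3 ≡ 1 (mod 2).
  s_3 = 0 + 1 + 0 + 1 + 1 + 0 + 0 + 0 = 3 ≡ 1 (mod 2).
  s_4 = 1 + 1 + 1 + 1 + 0 + 0 + 0 + 0 = 4 ≡ 0 (mod 2).
s = (1, 1, 1, 0)^T — this equals column 14 of H (binary 1110), so error is at position 14.
Correct: flip bit 14 of r = 101110100100000 to get c = 101110100100010.


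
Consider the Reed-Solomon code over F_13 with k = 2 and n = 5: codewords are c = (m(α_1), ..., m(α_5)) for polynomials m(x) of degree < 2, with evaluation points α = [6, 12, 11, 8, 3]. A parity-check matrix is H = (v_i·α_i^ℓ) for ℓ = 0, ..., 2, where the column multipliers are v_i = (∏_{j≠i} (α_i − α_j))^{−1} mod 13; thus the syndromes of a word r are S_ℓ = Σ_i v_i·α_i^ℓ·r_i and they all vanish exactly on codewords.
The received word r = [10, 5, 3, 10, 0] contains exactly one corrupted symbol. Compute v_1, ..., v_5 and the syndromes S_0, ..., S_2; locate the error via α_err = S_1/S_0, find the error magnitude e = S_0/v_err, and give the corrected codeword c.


S = (2, 12, 7), error at position 1, error magnitude e = 4, c = [6, 5, 3, 10, 0].

Step 1: column multipliers v_i = (∏_{j≠i}(α_i − α_j))^{−1} mod 13.
  i = 1 (α = 6): (6−12)(6−11)(6−8)(6−3) = (−6)·(−5)·(−2)·3 = −180 ≡ 2, so v_1 = 2^{−1} = 7 (mod 13).
  i = 2 (α = 12): (12−6)(12−11)(12−8)(12−3) = 6·1·4·9 = 216 ≡ 8, so v_2 = 8^{−1} = 5 (mod 13).
  i = 3 (α = 11): (11−6)(11−12)(11−8)(11−3) = 5·(−1)·3·8 = −120 ≡ 10, so v_3 = 10^{−1} = 4 (mod 13).
  i = 4 (α = 8): (8−6)(8−12)(8−11)(8−3) = 2·(−4)·(−3)·5 = 120 ≡ 3, so v_4 = 3^{−1} = 9 (mod 13).
  i = 5 (α = 3): (3−6)(3−12)(3−11)(3−8) = (−3)·(−9)·(−8)·(−5) = 1080 ≡ 1, so v_5 = 1^{−1} = 1 (mod 13).
  v = [7, 5, 4, 9, 1].
Step 2: syndromes of r = [10, 5, 3, 10, 0] (all sums mod 13).
  S_0 = Σ v_i r_i = 7·10 + 5·5 + 4·3 + 9·10 + 1·0 = 197 ≡ 2.
  S_1 = Σ v_i α_i r_i = 7·6·10 + 5·12·5 + 4·11·3 + 9·8·10 + 1·3·0 = 1572 ≡ 12.
  α_i^2 mod 13 = [10, 1, 4, 12, 9].
  S_2 = Σ v_i α_i^2 r_i = 7·10·10 + 5·1·5 + 4·4·3 + 9·12·10 + 1·9·0 = 1853 ≡ 7.
  S = (2, 12, 7) ≠ 0, so r is not a codeword (an error is present).
Step 3: locate the error. For a single error e at position i, S_ℓ = v_i·e·α_i^ℓ, so α_err = S_1/S_0.
  S_0^{−1} = 2^{−1} = 7 (mod 13), so α_err = 12·7 = 84 ≡ 6 = α_1. Error position i = 1.
  Consistency check: S_2/S_1 = 7·12 = 84 ≡ 6 = α_err ✓ (single-error assumption holds).
Step 4: error magnitude e = S_0/v_1 = S_0·∏_{j≠1}(α_1 − α_j) = 2·2 = 4 ≡ 4 (mod 13).
Step 5: correct position 1: c_1 = r_1 − e = 10 − 4 ≡ 6 (mod 13). Hence c = [6, 5, 3, 10, 0].
  Check: interpolating c through the α_i gives m(x) = 7 + 2·x (degree < 2) with m(α_i) = c_i for every i, so c is indeed a codeword.


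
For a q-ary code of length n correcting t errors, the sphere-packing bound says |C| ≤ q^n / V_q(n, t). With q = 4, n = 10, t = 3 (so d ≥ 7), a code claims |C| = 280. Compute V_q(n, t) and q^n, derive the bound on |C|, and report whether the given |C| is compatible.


V_q(n, t) = 3676, q^n = 1048576, Hamming bound = 285, |C| = 280 ≤ bound (satisfied).

Step 1: Compute V_q(n, t) = Σ_{j=0}^3 C(n, j) (q−1)^j.
  j = 0: C(10,0)·(3)^0 = 1·1 = 1.
  j = 1: C(10,1)·(3)^1 = 10·3 = 30.
  j = 2: C(10,2)·(3)^2 = 45·9 = 405.
  j = 3: C(10,3)·(3)^3 = 120·27 = 3240.
  V_q(n, t) = 1 + 30 + 405 + 3240 = 3676.
Step 2: q^n = 4^10 = 1048576.
Step 3: Hamming bound ⌊q^n / V_q(n,t)⌋ = ⌊1048576/3676⌋ = 285.
Step 4: Compare |C| = 280 to 285: satisfied.
The claimed |C| lies below the Hamming bound.


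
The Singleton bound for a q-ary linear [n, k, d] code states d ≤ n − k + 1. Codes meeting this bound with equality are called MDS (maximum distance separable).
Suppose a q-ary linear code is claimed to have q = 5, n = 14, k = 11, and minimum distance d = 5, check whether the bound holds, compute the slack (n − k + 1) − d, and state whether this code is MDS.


Singleton RHS = n − k + 1 = 4, slack = -1, bound violated (no such code; not MDS).

Singleton bound: d ≤ n − k + 1.
Here n = 14, k = 11, so n − k + 1 = 4.
Given d = 5, check d ≤ 4: NO.
Slack = (n − k + 1) − d = -1.
The slack is negative: d = 5 exceeds n − k + 1 = 4 by 1, so the Singleton bound is violated and no linear [14, 11, 5]_5 code can exist. In particular it is not MDS (MDS requires d = n − k + 1 exactly).
Description: the claimed parameters are [14, 11, 5]_5; such a code would be impossible (violates the Singleton bound).


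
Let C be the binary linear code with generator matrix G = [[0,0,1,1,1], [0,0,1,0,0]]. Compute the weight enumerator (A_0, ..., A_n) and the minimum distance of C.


Weight distribution: A_0 = 1, A_1 = 1, A_2 = 1, A_3 = 1. Minimum distance d = 1.

Enumerate all 2^2 = 4 messages m ∈ F_2^2.
For each, compute codeword c = mG in F_2^5, then tally its weight.
  m = 00 → c = 00000, weight = 0.
  m = 10 → c = 00111, weight = 3.
  m = 01 → c = 00100, weight = 1.
  m = 11 → c = 00011, weight = 2.
Tally weights:
  weight 0: 1 codewords.
  weight 1: 1 codewords.
  weight 2: 1 codewords.
  weight 3: 1 codewords.
Minimum distance d = smallest w > 0 with A_w > 0 = 1.
Sanity: Σ A_w = 4 = 2^2 = 4 ✓.


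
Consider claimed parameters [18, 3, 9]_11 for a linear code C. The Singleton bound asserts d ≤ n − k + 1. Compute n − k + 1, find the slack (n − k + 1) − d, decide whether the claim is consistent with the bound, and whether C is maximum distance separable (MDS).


Singleton RHS = n − k + 1 = 16, slack = 7, bound satisfied, not MDS.

Singleton bound: d ≤ n − k + 1.
Here n = 18, k = 3, so n − k + 1 = 16.
Given d = 9, check d ≤ 16: YES.
Slack = (n − k + 1) − d = 7.
The code is NOT MDS (slack = 7 > 0).
Description: the claimed parameters are [18, 3, 9]_11; such a code would be non-MDS.


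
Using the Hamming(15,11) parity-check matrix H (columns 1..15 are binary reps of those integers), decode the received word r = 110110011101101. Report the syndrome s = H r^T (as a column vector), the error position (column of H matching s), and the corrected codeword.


s = (0, 1, 1, 1)^T, error position = 7, corrected codeword c = 110110111101101

Compute s = H r^T mod 2 one row at a time:
  s_1 = 1 + 1 + 1 + 0 + 1 + 1 + 0 + 1 = 6 ≡ 0 (mod 2).
  s_2 = 1 + 1 + 0 + 0 + 1 + 1 + 0 + 1 = 5 ≡ 1 (mod 2).
  s_3 = 1 + 0 + 0 + 0 + 1 + 0 + 0 + 1 = 3 ≡ 1 (mod 2).
  s_4 = 1 + 0 + 1 + 0 + 1 + 0 + 1 + 1 = 5 ≡ 1 (mod 2).
s = (0, 1, 1, 1)^T — this equals column 7 of H (binary 0111), so error is at position 7.
Correct: flip bit 7 of r = 110110011101101 to get c = 110110111101101.


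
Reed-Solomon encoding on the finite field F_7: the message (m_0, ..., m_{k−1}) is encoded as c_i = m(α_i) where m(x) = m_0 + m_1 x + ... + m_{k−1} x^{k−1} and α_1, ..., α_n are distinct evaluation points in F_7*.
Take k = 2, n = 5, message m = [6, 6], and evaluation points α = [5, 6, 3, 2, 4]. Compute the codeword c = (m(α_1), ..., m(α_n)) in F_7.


c = [1, 0, 3, 4, 2]

Message polynomial: m(x) = 6 + 6·x (mod 7).
For each evaluation point α_i, compute m(α_i) mod 7:
  α_1 = 5: Horner steps 6 → 1, so m(5) = 1.
  α_2 = 6: Horner steps 6 → 0, so m(6) = 0.
  α_3 = 3: Horner steps 6 → 3, so m(3) = 3.
  α_4 = 2: Horner steps 6 → 4, so m(2) = 4.
  α_5 = 4: Horner steps 6 → 2, so m(4) = 2.
Codeword c = [1, 0, 3, 4, 2] ∈ F_7^5.


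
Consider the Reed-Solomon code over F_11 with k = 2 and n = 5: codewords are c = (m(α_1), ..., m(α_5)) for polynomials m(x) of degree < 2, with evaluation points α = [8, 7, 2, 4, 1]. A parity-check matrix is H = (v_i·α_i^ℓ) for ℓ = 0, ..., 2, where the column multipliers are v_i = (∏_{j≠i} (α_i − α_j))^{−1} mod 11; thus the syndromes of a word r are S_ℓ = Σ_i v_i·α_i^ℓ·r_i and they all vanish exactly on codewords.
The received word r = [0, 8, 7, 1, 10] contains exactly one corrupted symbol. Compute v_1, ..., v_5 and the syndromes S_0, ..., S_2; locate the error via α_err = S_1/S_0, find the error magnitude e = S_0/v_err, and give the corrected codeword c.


S = (3, 10, 4), error at position 2, error magnitude e = 5, c = [0, 3, 7, 1, 10].

Step 1: column multipliers v_i = (∏_{j≠i}(α_i − α_j))^{−1} mod 11.
  i = 1 (α = 8): (8−7)(8−2)(8−4)(8−1) = 1·6·4·7 = 168 ≡ 3, so v_1 = 3^{−1} = 4 (mod 11).
  i = 2 (α = 7): (7−8)(7−2)(7−4)(7−1) = (−1)·5·3·6 = −90 ≡ 9, so v_2 = 9^{−1} = 5 (mod 11).
  i = 3 (α = 2): (2−8)(2−7)(2−4)(2−1) = (−6)·(−5)·(−2)·1 = −60 ≡ 6, so v_3 = 6^{−1} = 2 (mod 11).
  i = 4 (α = 4): (4−8)(4−7)(4−2)(4−1) = (−4)·(−3)·2·3 = 72 ≡ 6, so v_4 = 6^{−1} = 2 (mod 11).
  i = 5 (α = 1): (1−8)(1−7)(1−2)(1−4) = (−7)·(−6)·(−1)·(−3) = 126 ≡ 5, so v_5 = 5^{−1} = 9 (mod 11).
  v = [4, 5, 2, 2, 9].
Step 2: syndromes of r = [0, 8, 7, 1, 10] (all sums mod 11).
  S_0 = Σ v_i r_i = 4·0 + 5·8 + 2·7 + 2·1 + 9·10 = 146 ≡ 3.
  S_1 = Σ v_i α_i r_i = 4·8·0 + 5·7·8 + 2·2·7 + 2·4·1 + 9·1·10 = 406 ≡ 10.
  α_i^2 mod 11 = [9, 5, 4, 5, 1].
  S_2 = Σ v_i α_i^2 r_i = 4·9·0 + 5·5·8 + 2·4·7 + 2·5·1 + 9·1·10 = 356 ≡ 4.
  S = (3, 10, 4) ≠ 0, so r is not a codeword (an error is present).
Step 3: locate the error. For a single error e at position i, S_ℓ = v_i·e·α_i^ℓ, so α_err = S_1/S_0.
  S_0^{−1} = 3^{−1} = 4 (mod 11), so α_err = 10·4 = 40 ≡ 7 = α_2. Error position i = 2.
  Consistency check: S_2/S_1 = 4·10 = 40 ≡ 7 = α_err ✓ (single-error assumption holds).
Step 4: error magnitude e = S_0/v_2 = S_0·∏_{j≠2}(α_2 − α_j) = 3·9 = 27 ≡ 5 (mod 11).
Step 5: correct position 2: c_2 = r_2 − e = 8 − 5 ≡ 3 (mod 11). Hence c = [0, 3, 7, 1, 10].
  Check: interpolating c through the α_i gives m(x) = 2 + 8·x (degree < 2) with m(α_i) = c_i for every i, so c is indeed a codeword.


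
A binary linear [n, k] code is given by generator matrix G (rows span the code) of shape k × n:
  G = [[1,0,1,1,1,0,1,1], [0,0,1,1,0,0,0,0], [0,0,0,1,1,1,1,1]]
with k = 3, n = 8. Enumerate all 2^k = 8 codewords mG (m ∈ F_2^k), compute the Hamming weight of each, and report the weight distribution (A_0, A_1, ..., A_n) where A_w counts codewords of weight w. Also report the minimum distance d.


Weight distribution: A_0 = 1, A_2 = 1, A_3 = 2, A_4 = 1, A_5 = 2, A_6 = 1. Minimum distance d = 2.

Enumerate all 2^3 = 8 messages m ∈ F_2^3.
For each, compute codeword c = mG in F_2^8, then tally its weight.
  m = 000 → c = 00000000, weight = 0.
  m = 100 → c = 10111011, weight = 6.
  m = 010 → c = 00110000, weight = 2.
  m = 110 → c = 10001011, weight = 4.
  m = 001 → c = 00011111, weight = 5.
  m = 101 → c = 10100100, weight = 3.
  m = 011 → c = 00101111, weight = 5.
  m = 111 → c = 10010100, weight = 3.
Tally weights:
  weight 0: 1 codewords.
  weight 2: 1 codewords.
  weight 3: 2 codewords.
  weight 4: 1 codewords.
  weight 5: 2 codewords.
  weight 6: 1 codewords.
Minimum distance d = smallest w > 0 with A_w > 0 = 2.
Sanity: Σ A_w = 8 = 2^3 = 8 ✓.


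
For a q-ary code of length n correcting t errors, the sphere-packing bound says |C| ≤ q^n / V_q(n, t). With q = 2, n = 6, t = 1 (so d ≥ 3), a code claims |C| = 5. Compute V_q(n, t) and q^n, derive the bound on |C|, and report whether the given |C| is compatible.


V_q(n, t) = 7, q^n = 64, Hamming bound = 9, |C| = 5 ≤ bound (satisfied).

Step 1: Compute V_q(n, t) = Σ_{j=0}^1 C(n, j) (q−1)^j.
  j = 0: C(6,0)·(1)^0 = 1·1 = 1.
  j = 1: C(6,1)·(1)^1 = 6·1 = 6.
  V_q(n, t) = 1 + 6 = 7.
Step 2: q^n = 2^6 = 64.
Step 3: Hamming bound ⌊q^n / V_q(n,t)⌋ = ⌊64/7⌋ = 9.
Step 4: Compare |C| = 5 to 9: satisfied.
The claimed |C| lies below the Hamming bound.


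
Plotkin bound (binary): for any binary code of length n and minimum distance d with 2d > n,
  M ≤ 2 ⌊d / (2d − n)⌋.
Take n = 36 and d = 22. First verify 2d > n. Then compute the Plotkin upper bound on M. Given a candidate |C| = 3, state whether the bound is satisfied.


Plotkin bound M ≤ 4; given |C| = 3 ≤ bound (satisfied).

Check applicability: 2d = 44, n = 36.
2d − n = 8 > 0, so Plotkin applies.
Compute d/(2d−n) = 22/8 ≈ 2.7500.
⌊d/(2d−n)⌋ = 2.
Plotkin bound: M ≤ 2·2 = 4.
Given |C| = 3, check: satisfied.
This |C| is below the Plotkin bound.


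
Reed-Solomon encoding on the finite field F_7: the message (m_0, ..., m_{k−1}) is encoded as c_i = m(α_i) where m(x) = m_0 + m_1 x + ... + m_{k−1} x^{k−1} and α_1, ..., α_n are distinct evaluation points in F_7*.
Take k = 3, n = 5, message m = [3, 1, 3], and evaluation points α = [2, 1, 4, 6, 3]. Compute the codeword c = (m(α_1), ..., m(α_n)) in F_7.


c = [3, 0, 6, 5, 5]

Message polynomial: m(x) = 3 + 1·x + 3·x^2 (mod 7).
For each evaluation point α_i, compute m(α_i) mod 7:
  α_1 = 2: Horner steps 3 → 0 → 3, so m(2) = 3.
  α_2 = 1: Horner steps 3 → 4 → 0, so m(1) = 0.
  α_3 = 4: Horner steps 3 → 6 → 6, so m(4) = 6.
  α_4 = 6: Horner steps 3 → 5 → 5, so m(6) = 5.
  α_5 = 3: Horner steps 3 → 3 → 5, so m(3) = 5.
Codeword c = [3, 0, 6, 5, 5] ∈ F_7^5.


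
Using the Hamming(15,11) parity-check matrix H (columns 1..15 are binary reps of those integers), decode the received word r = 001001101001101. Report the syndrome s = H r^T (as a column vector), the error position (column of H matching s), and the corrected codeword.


s = (0, 1, 0, 1)^T, error position = 5, corrected codeword c = 001011101001101

Compute s = H r^T mod 2 one row at a time:
  s_1 = 0 + 1 + 0 + 0 + 1 + 1 + 0 + 1 = 4 ≡ 0 (mod 2).
  s_2 = 0 + 0 + 1 + 1 + 1 + 1 + 0 + 1 = 5 ≡ 1 (mod 2).
  s_3 = 0 + 1 + 1 + 1 + 0 + 0 + 0 + 1 = 4 ≡ 0 (mod 2).
  s_4 = 0 + 1 + 0 + 1 + 1 + 0 + 1 + 1 = 5 ≡ 1 (mod 2).
s = (0, 1, 0, 1)^T — this equals column 5 of H (binary 0101), so error is at position 5.
Correct: flip bit 5 of r = 001001101001101 to get c = 001011101001101.


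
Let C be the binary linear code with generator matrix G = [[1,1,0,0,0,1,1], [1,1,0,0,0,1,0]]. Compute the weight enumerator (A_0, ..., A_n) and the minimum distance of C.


Weight distribution: A_0 = 1, A_1 = 1, A_3 = 1, A_4 = 1. Minimum distance d = 1.

Enumerate all 2^2 = 4 messages m ∈ F_2^2.
For each, compute codeword c = mG in F_2^7, then tally its weight.
  m = 00 → c = 0000000, weight = 0.
  m = 10 → c = 1100011, weight = 4.
  m = 01 → c = 1100010, weight = 3.
  m = 11 → c = 0000001, weight = 1.
Tally weights:
  weight 0: 1 codewords.
  weight 1: 1 codewords.
  weight 3: 1 codewords.
  weight 4: 1 codewords.
Minimum distance d = smallest w > 0 with A_w > 0 = 1.
Sanity: Σ A_w = 4 = 2^2 = 4 ✓.


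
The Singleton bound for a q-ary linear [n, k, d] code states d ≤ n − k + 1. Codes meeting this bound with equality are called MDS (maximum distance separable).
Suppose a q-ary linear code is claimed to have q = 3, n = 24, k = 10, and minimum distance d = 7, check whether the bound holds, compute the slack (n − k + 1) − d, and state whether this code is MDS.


Singleton RHS = n − k + 1 = 15, slack = 8, bound satisfied, not MDS.

Singleton bound: d ≤ n − k + 1.
Here n = 24, k = 10, so n − k + 1 = 15.
Given d = 7, check d ≤ 15: YES.
Slack = (n − k + 1) − d = 8.
The code is NOT MDS (slack = 8 > 0).
Description: the claimed parameters are [24, 10, 7]_3; such a code would be non-MDS.


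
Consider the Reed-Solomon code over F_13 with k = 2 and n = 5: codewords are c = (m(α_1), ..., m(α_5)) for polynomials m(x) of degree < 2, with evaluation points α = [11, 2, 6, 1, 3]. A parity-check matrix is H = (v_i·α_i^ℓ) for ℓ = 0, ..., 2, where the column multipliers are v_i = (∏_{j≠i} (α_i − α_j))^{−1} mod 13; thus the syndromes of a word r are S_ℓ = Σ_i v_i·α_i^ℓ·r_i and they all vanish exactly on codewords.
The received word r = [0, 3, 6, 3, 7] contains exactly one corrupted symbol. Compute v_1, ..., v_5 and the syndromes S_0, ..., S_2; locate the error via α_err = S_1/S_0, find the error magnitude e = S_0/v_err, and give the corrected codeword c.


S = (12, 12, 12), error at position 4, error magnitude e = 4, c = [0, 3, 6, 12, 7].

Step 1: column multipliers v_i = (∏_{j≠i}(α_i − α_j))^{−1} mod 13.
  i = 1 (α = 11): (11−2)(11−6)(11−1)(11−3) = 9·5·10·8 = 3600 ≡ 12, so v_1 = 12^{−1} = 12 (mod 13).
  i = 2 (α = 2): (2−11)(2−6)(2−1)(2−3) = (−9)·(−4)·1·(−1) = −36 ≡ 3, so v_2 = 3^{−1} = 9 (mod 13).
  i = 3 (α = 6): (6−11)(6−2)(6−1)(6−3) = (−5)·4·5·3 = −300 ≡ 12, so v_3 = 12^{−1} = 12 (mod 13).
  i = 4 (α = 1): (1−11)(1−2)(1−6)(1−3) = (−10)·(−1)·(−5)·(−2) = 100 ≡ 9, so v_4 = 9^{−1} = 3 (mod 13).
  i = 5 (α = 3): (3−11)(3−2)(3−6)(3−1) = (−8)·1·(−3)·2 = 48 ≡ 9, so v_5 = 9^{−1} = 3 (mod 13).
  v = [12, 9, 12, 3, 3].
Step 2: syndromes of r = [0, 3, 6, 3, 7] (all sums mod 13).
  S_0 = Σ v_i r_i = 12·0 + 9·3 + 12·6 + 3·3 + 3·7 = 129 ≡ 12.
  S_1 = Σ v_i α_i r_i = 12·11·0 + 9·2·3 + 12·6·6 + 3·1·3 + 3·3·7 = 558 ≡ 12.
  α_i^2 mod 13 = [4, 4, 10, 1, 9].
  S_2 = Σ v_i α_i^2 r_i = 12·4·0 + 9·4·3 + 12·10·6 + 3·1·3 + 3·9·7 = 1026 ≡ 12.
  S = (12, 12, 12) ≠ 0, so r is not a codeword (an error is present).
Step 3: locate the error. For a single error e at position i, S_ℓ = v_i·e·α_i^ℓ, so α_err = S_1/S_0.
  S_0^{−1} = 12^{−1} = 12 (mod 13), so α_err = 12·12 = 144 ≡ 1 = α_4. Error position i = 4.
  Consistency check: S_2/S_1 = 12·12 = 144 ≡ 1 = α_err ✓ (single-error assumption holds).
Step 4: error magnitude e = S_0/v_4 = S_0·∏_{j≠4}(α_4 − α_j) = 12·9 = 108 ≡ 4 (mod 13).
Step 5: correct position 4: c_4 = r_4 − e = 3 − 4 ≡ 12 (mod 13). Hence c = [0, 3, 6, 12, 7].
  Check: interpolating c through the α_i gives m(x) = 8 + 4·x (degree < 2) with m(α_i) = c_i for every i, so c is indeed a codeword.


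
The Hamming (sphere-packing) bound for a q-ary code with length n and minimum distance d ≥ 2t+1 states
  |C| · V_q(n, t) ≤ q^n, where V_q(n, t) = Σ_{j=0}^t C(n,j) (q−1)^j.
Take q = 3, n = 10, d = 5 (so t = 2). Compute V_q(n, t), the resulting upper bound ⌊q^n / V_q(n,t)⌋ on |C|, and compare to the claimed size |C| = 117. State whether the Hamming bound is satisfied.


V_q(n, t) = 201, q^n = 59049, Hamming bound = 293, |C| = 117 ≤ bound (satisfied).

Step 1: Compute V_q(n, t) = Σ_{j=0}^2 C(n, j) (q−1)^j.
  j = 0: C(10,0)·(2)^0 = 1·1 = 1.
  j = 1: C(10,1)·(2)^1 = 10·2 = 20.
  j = 2: C(10,2)·(2)^2 = 45·4 = 180.
  V_q(n, t) = 1 + 20 + 180 = 201.
Step 2: q^n = 3^10 = 59049.
Step 3: Hamming bound ⌊q^n / V_q(n,t)⌋ = ⌊59049/201⌋ = 293.
Step 4: Compare |C| = 117 to 293: satisfied.
The claimed |C| lies below the Hamming bound.


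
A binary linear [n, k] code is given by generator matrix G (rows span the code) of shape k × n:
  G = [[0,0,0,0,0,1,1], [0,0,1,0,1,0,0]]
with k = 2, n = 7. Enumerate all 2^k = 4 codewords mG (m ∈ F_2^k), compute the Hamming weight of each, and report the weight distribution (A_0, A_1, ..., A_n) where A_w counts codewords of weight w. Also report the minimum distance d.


Weight distribution: A_0 = 1, A_2 = 2, A_4 = 1. Minimum distance d = 2.

Enumerate all 2^2 = 4 messages m ∈ F_2^2.
For each, compute codeword c = mG in F_2^7, then tally its weight.
  m = 00 → c = 0000000, weight = 0.
  m = 10 → c = 0000011, weight = 2.
  m = 01 → c = 0010100, weight = 2.
  m = 11 → c = 0010111, weight = 4.
Tally weights:
  weight 0: 1 codewords.
  weight 2: 2 codewords.
  weight 4: 1 codewords.
Minimum distance d = smallest w > 0 with A_w > 0 = 2.
Sanity: Σ A_w = 4 = 2^2 = 4 ✓.


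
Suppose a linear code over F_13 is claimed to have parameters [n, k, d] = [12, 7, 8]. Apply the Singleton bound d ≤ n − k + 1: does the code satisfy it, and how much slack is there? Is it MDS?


Singleton RHS = n − k + 1 = 6, slack = -2, bound violated (no such code; not MDS).

Singleton bound: d ≤ n − k + 1.
Here n = 12, k = 7, so n − k + 1 = 6.
Given d = 8, check d ≤ 6: NO.
Slack = (n − k + 1) − d = -2.
The slack is negative: d = 8 exceeds n − k + 1 = 6 by 2, so the Singleton bound is violated and no linear [12, 7, 8]_13 code can exist. In particular it is not MDS (MDS requires d = n − k + 1 exactly).
Description: the claimed parameters are [12, 7, 8]_13; such a code would be impossible (violates the Singleton bound).


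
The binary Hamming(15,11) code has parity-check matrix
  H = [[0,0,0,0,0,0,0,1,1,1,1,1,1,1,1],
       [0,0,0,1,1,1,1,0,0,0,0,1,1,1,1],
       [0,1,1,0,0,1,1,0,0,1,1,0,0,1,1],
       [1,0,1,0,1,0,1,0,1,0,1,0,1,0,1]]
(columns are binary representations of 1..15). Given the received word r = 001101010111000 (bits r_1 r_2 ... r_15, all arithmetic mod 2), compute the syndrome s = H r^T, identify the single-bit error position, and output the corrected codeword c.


s = (0, 1, 0, 0)^T, error position = 4, corrected codeword c = 001001010111000

Compute s = H r^T mod 2 one row at a time:
  s_1 = 1 + 0 + 1 + 1 + 1 + 0 + 0 + 0 = 4 ≡ 0 (mod 2).
  s_2 = 1 + 0 + 1 + 0 + 1 + 0 + 0 + 0 = 3 ≡ 1 (mod 2).
  s_3 = 0 + 1 + 1 + 0 + 1 + 1 + 0 + 0 = 4 ≡ 0 (mod 2).
  s_4 = 0 + 1 + 0 + 0 + 0 + 1 + 0 + 0 = 2 ≡ 0 (mod 2).
s = (0, 1, 0, 0)^T — this equals column 4 of H (binary 0100), so error is at position 4.
Correct: flip bit 4 of r = 001101010111000 to get c = 001001010111000.


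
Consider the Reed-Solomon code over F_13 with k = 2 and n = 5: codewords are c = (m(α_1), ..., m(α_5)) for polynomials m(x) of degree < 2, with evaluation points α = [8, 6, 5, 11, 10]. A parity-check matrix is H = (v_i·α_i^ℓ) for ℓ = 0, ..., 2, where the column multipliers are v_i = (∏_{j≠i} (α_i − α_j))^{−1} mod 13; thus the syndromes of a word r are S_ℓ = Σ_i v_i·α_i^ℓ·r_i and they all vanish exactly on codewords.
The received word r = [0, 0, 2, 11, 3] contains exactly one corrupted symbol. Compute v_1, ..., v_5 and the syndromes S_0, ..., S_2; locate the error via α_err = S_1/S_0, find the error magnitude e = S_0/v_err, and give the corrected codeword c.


S = (10, 8, 9), error at position 2, error magnitude e = 3, c = [0, 10, 2, 11, 3].

Step 1: column multipliers v_i = (∏_{j≠i}(α_i − α_j))^{−1} mod 13.
  i = 1 (α = 8): (8−6)(8−5)(8−11)(8−10) = 2·3·(−3)·(−2) = 36 ≡ 10, so v_1 = 10^{−1} = 4 (mod 13).
  i = 2 (α = 6): (6−8)(6−5)(6−11)(6−10) = (−2)·1·(−5)·(−4) = −40 ≡ 12, so v_2 = 12^{−1} = 12 (mod 13).
  i = 3 (α = 5): (5−8)(5−6)(5−11)(5−10) = (−3)·(−1)·(−6)·(−5) = 90 ≡ 12, so v_3 = 12^{−1} = 12 (mod 13).
  i = 4 (α = 11): (11−8)(11−6)(11−5)(11−10) = 3·5·6·1 = 90 ≡ 12, so v_4 = 12^{−1} = 12 (mod 13).
  i = 5 (α = 10): (10−8)(10−6)(10−5)(10−11) = 2·4·5·(−1) = −40 ≡ 12, so v_5 = 12^{−1} = 12 (mod 13).
  v = [4, 12, 12, 12, 12].
Step 2: syndromes of r = [0, 0, 2, 11, 3] (all sums mod 13).
  S_0 = Σ v_i r_i = 4·0 + 12·0 + 12·2 + 12·11 + 12·3 = 192 ≡ 10.
  S_1 = Σ v_i α_i r_i = 4·8·0 + 12·6·0 + 12·5·2 + 12·11·11 + 12·10·3 = 1932 ≡ 8.
  α_i^2 mod 13 = [12, 10, 12, 4, 9].
  S_2 = Σ v_i α_i^2 r_i = 4·12·0 + 12·10·0 + 12·12·2 + 12·4·11 + 12·9·3 = 1140 ≡ 9.
  S = (10, 8, 9) ≠ 0, so r is not a codeword (an error is present).
Step 3: locate the error. For a single error e at position i, S_ℓ = v_i·e·α_i^ℓ, so α_err = S_1/S_0.
  S_0^{−1} = 10^{−1} = 4 (mod 13), so α_err = 8·4 = 32 ≡ 6 = α_2. Error position i = 2.
  Consistency check: S_2/S_1 = 9·5 = 45 ≡ 6 = α_err ✓ (single-error assumption holds).
Step 4: error magnitude e = S_0/v_2 = S_0·∏_{j≠2}(α_2 − α_j) = 10·12 = 120 ≡ 3 (mod 13).
Step 5: correct position 2: c_2 = r_2 − e = 0 − 3 ≡ 10 (mod 13). Hence c = [0, 10, 2, 11, 3].
  Check: interpolating c through the α_i gives m(x) = 1 + 8·x (degree < 2) with m(α_i) = c_i for every i, so c is indeed a codeword.


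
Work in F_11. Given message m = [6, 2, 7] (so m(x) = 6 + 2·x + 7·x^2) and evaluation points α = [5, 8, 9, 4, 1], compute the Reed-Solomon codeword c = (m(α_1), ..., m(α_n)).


c = [4, 8, 8, 5, 4]

Message polynomial: m(x) = 6 + 2·x + 7·x^2 (mod 11).
For each evaluation point α_i, compute m(α_i) mod 11:
  α_1 = 5: Horner steps 7 → 4 → 4, so m(5) = 4.
  α_2 = 8: Horner steps 7 → 3 → 8, so m(8) = 8.
  α_3 = 9: Horner steps 7 → 10 → 8, so m(9) = 8.
  α_4 = 4: Horner steps 7 → 8 → 5, so m(4) = 5.
  α_5 = 1: Horner steps 7 → 9 → 4, so m(1) = 4.
Codeword c = [4, 8, 8, 5, 4] ∈ F_11^5.


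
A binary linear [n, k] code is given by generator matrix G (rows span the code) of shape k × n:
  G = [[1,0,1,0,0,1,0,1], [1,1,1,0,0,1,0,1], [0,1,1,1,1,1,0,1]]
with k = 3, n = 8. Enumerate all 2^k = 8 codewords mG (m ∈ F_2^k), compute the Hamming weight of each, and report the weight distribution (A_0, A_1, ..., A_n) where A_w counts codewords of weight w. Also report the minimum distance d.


Weight distribution: A_0 = 1, A_1 = 1, A_3 = 1, A_4 = 2, A_5 = 2, A_6 = 1. Minimum distance d = 1.

Enumerate all 2^3 = 8 messages m ∈ F_2^3.
For each, compute codeword c = mG in F_2^8, then tally its weight.
  m = 000 → c = 00000000, weight = 0.
  m = 100 → c = 10100101, weight = 4.
  m = 010 → c = 11100101, weight = 5.
  m = 110 → c = 01000000, weight = 1.
  m = 001 → c = 01111101, weight = 6.
  m = 101 → c = 11011000, weight = 4.
  m = 011 → c = 10011000, weight = 3.
  m = 111 → c = 00111101, weight = 5.
Tally weights:
  weight 0: 1 codewords.
  weight 1: 1 codewords.
  weight 3: 1 codewords.
  weight 4: 2 codewords.
  weight 5: 2 codewords.
  weight 6: 1 codewords.
Minimum distance d = smallest w > 0 with A_w > 0 = 1.
Sanity: Σ A_w = 8 = 2^3 = 8 ✓.


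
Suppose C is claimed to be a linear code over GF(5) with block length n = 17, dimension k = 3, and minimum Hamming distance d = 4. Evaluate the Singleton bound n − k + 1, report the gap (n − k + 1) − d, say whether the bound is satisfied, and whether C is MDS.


Singleton RHS = n − k + 1 = 15, slack = 11, bound satisfied, not MDS.

Singleton bound: d ≤ n − k + 1.
Here n = 17, k = 3, so n − k + 1 = 15.
Given d = 4, check d ≤ 15: YES.
Slack = (n − k + 1) − d = 11.
The code is NOT MDS (slack = 11 > 0).
Description: the claimed parameters are [17, 3, 4]_5; such a code would be non-MDS.
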